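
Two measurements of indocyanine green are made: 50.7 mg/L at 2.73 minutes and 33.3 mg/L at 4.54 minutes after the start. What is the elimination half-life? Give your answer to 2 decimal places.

Over Δt = 4.54 − 2.73 = 1.81 minutes, the level fell by a factor of 50.7/33.3 ≈ 1.5225.
n = log₂(1.5225) ≈ 0.60646 half-lives, so t½ = 1.81/0.60646 ≈ 2.9845 minutes.

2.98 minutes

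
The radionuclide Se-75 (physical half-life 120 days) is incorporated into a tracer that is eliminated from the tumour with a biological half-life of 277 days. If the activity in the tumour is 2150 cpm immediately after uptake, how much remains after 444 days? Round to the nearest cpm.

1/t_eff = 1/t_phys + 1/t_biol = 1/120 + 1/277 = 0.011943 per day.
t_eff = 120 × 277 / (120 + 277) ≈ 83.728 days.
Remaining = 2150 × (1/2)^(444/83.728) = 2150 × (1/2)^5.3029 ≈ 54.464 cpm.

54 cpm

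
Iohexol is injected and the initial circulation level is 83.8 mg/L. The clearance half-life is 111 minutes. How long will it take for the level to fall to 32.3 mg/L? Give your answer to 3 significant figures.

153 minutes

Fraction remaining = 32.3/83.8 ≈ 0.38544.
n = log₂(83.8/32.3) = ln(2.5944)/ln 2 ≈ 1.3754 half-lives.
t = n × t½ = 1.3754 × 111 ≈ 152.67 minutes.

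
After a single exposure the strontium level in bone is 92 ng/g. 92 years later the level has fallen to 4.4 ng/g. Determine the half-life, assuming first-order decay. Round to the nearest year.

21 years

A/A₀ = 4.4/92 ≈ 0.047826.
n = log₂(20.909) ≈ 4.3861 half-lives elapsed in 92 years.
t½ = 92/4.3861 ≈ 20.976 years.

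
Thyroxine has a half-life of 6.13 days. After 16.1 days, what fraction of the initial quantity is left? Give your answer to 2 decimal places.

0.16

n = 16.1/6.13 ≈ 2.6264 half-lives.
Fraction remaining = (1/2)^2.6264 ≈ 0.16194.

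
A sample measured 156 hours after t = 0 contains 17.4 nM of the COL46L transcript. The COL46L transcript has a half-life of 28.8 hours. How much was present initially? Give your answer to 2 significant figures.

740 nM

Number of half-lives elapsed: n = 156/28.8 ≈ 5.4167.
A₀ = A × 2^n = 17.4 × 2^5.4167 = 17.4 × 42.715 ≈ 743.24 nM.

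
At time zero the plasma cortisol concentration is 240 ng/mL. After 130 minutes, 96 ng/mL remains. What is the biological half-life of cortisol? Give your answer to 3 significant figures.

98.3 minutes

A/A₀ = 96/240 ≈ 0.4.
n = log₂(2.5) ≈ 1.3219 half-lives elapsed in 130 minutes.
t½ = 130/1.3219 ≈ 98.341 minutes.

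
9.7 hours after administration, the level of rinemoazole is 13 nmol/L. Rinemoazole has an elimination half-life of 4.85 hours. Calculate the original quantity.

Number of half-lives elapsed: n = 9.7/4.85 ≈ 2.
A₀ = A × 2^n = 13 × 2^2 = 13 × 4 ≈ 52 nmol/L.

52 nmol/L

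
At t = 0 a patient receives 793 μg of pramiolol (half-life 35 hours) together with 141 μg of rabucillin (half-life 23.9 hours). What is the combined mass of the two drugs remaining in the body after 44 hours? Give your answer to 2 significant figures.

pramiolol: 793 × (1/2)^(44/35) = 793 × (1/2)^1.2571 ≈ 331.77 μg.
rabucillin: 141 × (1/2)^(44/23.9) = 141 × (1/2)^1.841 ≈ 39.357 μg.
Total = 331.77 + 39.357 ≈ 371.13 μg.

370 μg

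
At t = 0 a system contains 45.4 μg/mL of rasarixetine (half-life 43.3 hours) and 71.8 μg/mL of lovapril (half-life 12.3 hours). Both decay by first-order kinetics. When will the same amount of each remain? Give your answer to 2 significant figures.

11 hours

Set 45.4·(1/2)^(t/43.3) = 71.8·(1/2)^(t/12.3).
Taking log₂: log₂(45.4/71.8) = t·(1/43.3 − 1/12.3).
log₂(0.63231) = -0.66129; 1/43.3 − 1/12.3 = -0.058206.
t = -0.66129 / -0.058206 ≈ 11.361 hours.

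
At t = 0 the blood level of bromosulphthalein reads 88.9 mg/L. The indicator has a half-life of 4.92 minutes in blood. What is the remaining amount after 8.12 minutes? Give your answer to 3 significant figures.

28.3 mg/L

Number of half-lives: n = 8.12/4.92 ≈ 1.6504.
Remaining = 88.9 × (1/2)^1.6504 = 88.9 × 0.31855 ≈ 28.319 mg/L.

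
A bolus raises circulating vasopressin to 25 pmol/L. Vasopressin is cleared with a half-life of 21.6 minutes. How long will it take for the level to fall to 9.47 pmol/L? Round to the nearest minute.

30 minutes

Fraction remaining = 9.47/25 ≈ 0.3788.
n = log₂(25/9.47) = ln(2.6399)/ln 2 ≈ 1.4005 half-lives.
t = n × t½ = 1.4005 × 21.6 ≈ 30.251 minutes.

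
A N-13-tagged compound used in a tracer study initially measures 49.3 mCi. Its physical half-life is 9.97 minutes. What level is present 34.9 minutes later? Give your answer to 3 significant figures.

Number of half-lives: n = 34.9/9.97 ≈ 3.5005.
Remaining = 49.3 × (1/2)^3.5005 = 49.3 × 0.088358 ≈ 4.356 mCi.

4.36 mCi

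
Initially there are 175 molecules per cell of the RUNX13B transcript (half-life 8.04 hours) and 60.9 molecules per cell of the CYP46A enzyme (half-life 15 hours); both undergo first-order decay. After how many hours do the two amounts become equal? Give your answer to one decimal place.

Set 175·(1/2)^(t/8.04) = 60.9·(1/2)^(t/15).
Taking log₂: log₂(175/60.9) = t·(1/8.04 − 1/15).
log₂(2.8736) = 1.5228; 1/8.04 − 1/15 = 0.057711.
t = 1.5228 / 0.057711 ≈ 26.387 hours.

26.4 hours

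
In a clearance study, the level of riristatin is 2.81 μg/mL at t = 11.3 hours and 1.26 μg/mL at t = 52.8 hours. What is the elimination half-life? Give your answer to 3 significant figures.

Over Δt = 52.8 − 11.3 = 41.5 hours, the level fell by a factor of 2.81/1.26 ≈ 2.2302.
n = log₂(2.2302) ≈ 1.1571 half-lives, so t½ = 41.5/1.1571 ≈ 35.864 hours.

35.9 hours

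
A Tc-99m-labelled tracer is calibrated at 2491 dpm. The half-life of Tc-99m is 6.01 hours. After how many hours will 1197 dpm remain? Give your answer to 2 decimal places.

6.35 hours

Fraction remaining = 1197/2491 ≈ 0.48053.
n = log₂(2491/1197) = ln(2.081)/ln 2 ≈ 1.0573 half-lives.
t = n × t½ = 1.0573 × 6.01 ≈ 6.3544 hours.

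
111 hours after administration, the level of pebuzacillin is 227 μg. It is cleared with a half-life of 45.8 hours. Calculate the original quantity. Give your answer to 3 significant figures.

Number of half-lives elapsed: n = 111/45.8 ≈ 2.4236.
A₀ = A × 2^n = 227 × 2^2.4236 = 227 × 5.365 ≈ 1217.9 μg.

1220 μg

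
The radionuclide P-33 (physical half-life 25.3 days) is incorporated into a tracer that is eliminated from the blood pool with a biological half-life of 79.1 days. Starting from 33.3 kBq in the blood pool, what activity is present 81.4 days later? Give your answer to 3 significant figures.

1/t_eff = 1/t_phys + 1/t_biol = 1/25.3 + 1/79.1 = 0.052168 per day.
t_eff = 25.3 × 79.1 / (25.3 + 79.1) ≈ 19.169 days.
Remaining = 33.3 × (1/2)^(81.4/19.169) = 33.3 × (1/2)^4.2465 ≈ 1.7544 kBq.

1.75 kBq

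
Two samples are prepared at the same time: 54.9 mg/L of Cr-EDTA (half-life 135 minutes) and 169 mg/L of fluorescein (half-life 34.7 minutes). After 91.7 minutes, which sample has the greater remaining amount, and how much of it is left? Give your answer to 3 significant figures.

Cr-EDTA: 54.9 × (1/2)^0.67926 ≈ 34.284 mg/L.
fluorescein: 169 × (1/2)^2.6427 ≈ 27.063 mg/L.
Cr-EDTA has more remaining, at ≈ 34.284 mg/L.

Cr-EDTA, 34.3 mg/L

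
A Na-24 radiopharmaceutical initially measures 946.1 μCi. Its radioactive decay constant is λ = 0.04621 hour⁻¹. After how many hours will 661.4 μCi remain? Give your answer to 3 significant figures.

t½ = ln 2 / λ = 0.69315 / 0.04621 ≈ 15 hours.
Fraction remaining = 661.4/946.1 ≈ 0.69908.
n = log₂(946.1/661.4) = ln(1.4305)/ln 2 ≈ 0.51647 half-lives.
t = n × t½ = 0.51647 × 15 ≈ 7.747 hours.

7.75 hours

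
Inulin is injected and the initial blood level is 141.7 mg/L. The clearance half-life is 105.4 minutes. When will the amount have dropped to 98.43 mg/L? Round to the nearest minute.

Fraction remaining = 98.43/141.7 ≈ 0.69464.
n = log₂(141.7/98.43) = ln(1.4396)/ln 2 ≈ 0.52567 half-lives.
t = n × t½ = 0.52567 × 105.4 ≈ 55.406 minutes.

55 minutes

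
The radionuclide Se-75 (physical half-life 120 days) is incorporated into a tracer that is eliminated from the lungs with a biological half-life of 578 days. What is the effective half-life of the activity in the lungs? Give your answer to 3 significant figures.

99.4 days

1/t_eff = 1/t_phys + 1/t_biol = 1/120 + 1/578 = 0.010063 per day.
t_eff = 120 × 578 / (120 + 578) ≈ 99.37 days.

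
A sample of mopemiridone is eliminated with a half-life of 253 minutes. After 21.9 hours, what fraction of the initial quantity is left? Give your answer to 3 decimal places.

0.027

21.9 hours = 1314 minutes.
n = 1314/253 ≈ 5.1937 half-lives.
Fraction remaining = (1/2)^5.1937 ≈ 0.027324.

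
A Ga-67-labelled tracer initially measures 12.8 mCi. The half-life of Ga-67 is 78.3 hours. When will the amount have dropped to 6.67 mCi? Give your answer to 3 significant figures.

73.6 hours

Fraction remaining = 6.67/12.8 ≈ 0.52109.
n = log₂(12.8/6.67) = ln(1.919)/ln 2 ≈ 0.94039 half-lives.
t = n × t½ = 0.94039 × 78.3 ≈ 73.632 hours.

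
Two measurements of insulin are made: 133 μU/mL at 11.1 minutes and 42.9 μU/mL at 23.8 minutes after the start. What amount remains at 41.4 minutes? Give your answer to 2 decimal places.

Over Δt = 23.8 − 11.1 = 12.7 minutes, the level fell by a factor of 133/42.9 ≈ 3.1002.
n = log₂(3.1002) ≈ 1.6324 half-lives, so t½ = 12.7/1.6324 ≈ 7.7801 minutes.
From t = 23.8 to t = 41.4: 42.9 × (1/2)^((41.4−23.8)/7.7801) ≈ 8.9427 μU/mL.

8.94 μU/mL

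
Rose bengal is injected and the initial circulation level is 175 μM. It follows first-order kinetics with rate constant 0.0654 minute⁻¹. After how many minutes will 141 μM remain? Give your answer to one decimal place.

3.3 minutes

t½ = ln 2 / k = 0.69315 / 0.0654 ≈ 10.599 minutes.
Fraction remaining = 141/175 ≈ 0.80571.
n = log₂(175/141) = ln(1.2411)/ln 2 ≈ 0.31166 half-lives.
t = n × t½ = 0.31166 × 10.599 ≈ 3.3032 minutes.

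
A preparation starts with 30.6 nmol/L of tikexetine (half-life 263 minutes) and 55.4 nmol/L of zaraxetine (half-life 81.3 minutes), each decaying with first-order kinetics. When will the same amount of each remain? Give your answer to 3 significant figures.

Set 30.6·(1/2)^(t/263) = 55.4·(1/2)^(t/81.3).
Taking log₂: log₂(30.6/55.4) = t·(1/263 − 1/81.3).
log₂(0.55235) = -0.85635; 1/263 − 1/81.3 = -0.0084978.
t = -0.85635 / -0.0084978 ≈ 100.77 minutes.

101 minutes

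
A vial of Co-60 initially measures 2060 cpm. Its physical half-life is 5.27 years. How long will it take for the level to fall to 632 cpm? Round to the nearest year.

Fraction remaining = 632/2060 ≈ 0.3068.
n = log₂(2060/632) = ln(3.2595)/ln 2 ≈ 1.7046 half-lives.
t = n × t½ = 1.7046 × 5.27 ≈ 8.9835 years.

9 years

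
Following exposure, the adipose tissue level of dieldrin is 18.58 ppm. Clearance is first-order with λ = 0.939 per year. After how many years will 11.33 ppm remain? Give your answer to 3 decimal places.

t½ = ln 2 / λ = 0.69315 / 0.939 ≈ 0.73818 years.
Fraction remaining = 11.33/18.58 ≈ 0.6098.
n = log₂(18.58/11.33) = ln(1.6399)/ln 2 ≈ 0.7136 half-lives.
t = n × t½ = 0.7136 × 0.73818 ≈ 0.52676 years.

0.527 years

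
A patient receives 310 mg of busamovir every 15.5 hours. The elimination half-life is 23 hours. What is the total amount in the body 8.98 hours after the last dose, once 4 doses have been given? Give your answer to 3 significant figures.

536 mg

The 4 doses were given 55.48, 39.98, 24.48, 8.98 hours ago.
Total = 310·(1/2)^(55.48/23) + 310·(1/2)^(39.98/23) + 310·(1/2)^(24.48/23) + 310·(1/2)^(8.98/23)
      = 58.24 + 92.917 + 148.24 + 236.5 ≈ 535.89 mg.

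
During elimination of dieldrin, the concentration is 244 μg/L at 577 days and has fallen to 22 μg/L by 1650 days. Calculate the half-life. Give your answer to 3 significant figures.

Over Δt = 1650 − 577 = 1073 days, the level fell by a factor of 244/22 ≈ 11.091.
n = log₂(11.091) ≈ 3.4713 half-lives, so t½ = 1073/3.4713 ≈ 309.11 days.

309 days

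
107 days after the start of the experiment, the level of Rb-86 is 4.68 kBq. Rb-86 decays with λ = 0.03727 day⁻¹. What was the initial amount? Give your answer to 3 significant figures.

252 kBq

t½ = ln 2 / λ = 0.69315 / 0.03727 ≈ 18.598 days.
Number of half-lives elapsed: n = 107/18.598 ≈ 5.7533.
A₀ = A × 2^n = 4.68 × 2^5.7533 = 4.68 × 53.941 ≈ 252.44 kBq.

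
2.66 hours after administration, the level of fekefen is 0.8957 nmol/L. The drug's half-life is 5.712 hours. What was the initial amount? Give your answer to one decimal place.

1.2 nmol/L

Number of half-lives elapsed: n = 2.66/5.712 ≈ 0.46569.
A₀ = A × 2^n = 0.8957 × 2^0.46569 = 0.8957 × 1.381 ≈ 1.2369 nmol/L.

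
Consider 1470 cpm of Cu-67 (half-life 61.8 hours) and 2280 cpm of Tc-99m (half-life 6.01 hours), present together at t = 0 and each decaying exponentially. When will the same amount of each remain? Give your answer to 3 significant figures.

4.22 hours

Set 1470·(1/2)^(t/61.8) = 2280·(1/2)^(t/6.01).
Taking log₂: log₂(1470/2280) = t·(1/61.8 − 1/6.01).
log₂(0.64474) = -0.63322; 1/61.8 − 1/6.01 = -0.15021.
t = -0.63322 / -0.15021 ≈ 4.2156 hours.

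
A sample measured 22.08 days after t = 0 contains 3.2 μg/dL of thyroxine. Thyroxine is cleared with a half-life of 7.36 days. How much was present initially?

25.6 μg/dL

Number of half-lives elapsed: n = 22.08/7.36 ≈ 3.
A₀ = A × 2^n = 3.2 × 2^3 = 3.2 × 8 ≈ 25.6 μg/dL.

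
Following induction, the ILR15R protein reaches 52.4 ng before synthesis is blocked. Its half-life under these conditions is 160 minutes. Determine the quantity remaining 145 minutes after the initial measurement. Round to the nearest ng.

Number of half-lives: n = 145/160 ≈ 0.90625.
Remaining = 52.4 × (1/2)^0.90625 = 52.4 × 0.53357 ≈ 27.959 ng.

28 ng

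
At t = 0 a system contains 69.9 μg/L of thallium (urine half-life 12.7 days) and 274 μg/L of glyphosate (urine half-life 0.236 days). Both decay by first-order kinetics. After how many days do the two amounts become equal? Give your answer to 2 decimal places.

Set 69.9·(1/2)^(t/12.7) = 274·(1/2)^(t/0.236).
Taking log₂: log₂(69.9/274) = t·(1/12.7 − 1/0.236).
log₂(0.25511) = -1.9708; 1/12.7 − 1/0.236 = -4.1585.
t = -1.9708 / -4.1585 ≈ 0.47392 days.

0.47 days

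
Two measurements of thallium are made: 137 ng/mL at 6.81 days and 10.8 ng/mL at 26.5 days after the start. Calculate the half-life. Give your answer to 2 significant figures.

Over Δt = 26.5 − 6.81 = 19.69 days, the level fell by a factor of 137/10.8 ≈ 12.685.
n = log₂(12.685) ≈ 3.6651 half-lives, so t½ = 19.69/3.6651 ≈ 5.3723 days.

5.4 days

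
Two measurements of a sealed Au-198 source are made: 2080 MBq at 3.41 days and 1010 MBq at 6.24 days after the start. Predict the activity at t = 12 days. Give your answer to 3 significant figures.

Over Δt = 6.24 − 3.41 = 2.83 days, the level fell by a factor of 2080/1010 ≈ 2.0594.
n = log₂(2.0594) ≈ 1.0422 half-lives, so t½ = 2.83/1.0422 ≈ 2.7153 days.
From t = 6.24 to t = 12: 1010 × (1/2)^((12−6.24)/2.7153) ≈ 232.14 MBq.

232 MBq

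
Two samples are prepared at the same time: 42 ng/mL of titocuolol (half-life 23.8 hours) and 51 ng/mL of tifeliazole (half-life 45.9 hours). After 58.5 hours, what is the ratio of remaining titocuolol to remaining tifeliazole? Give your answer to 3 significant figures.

0.363

titocuolol: 42 × (1/2)^(58.5/23.8) = 42 × (1/2)^2.458 ≈ 7.644 ng/mL.
tifeliazole: 51 × (1/2)^(58.5/45.9) = 51 × (1/2)^1.2745 ≈ 21.082 ng/mL.
Ratio ≈ 7.644 / 21.082 ≈ 0.36259.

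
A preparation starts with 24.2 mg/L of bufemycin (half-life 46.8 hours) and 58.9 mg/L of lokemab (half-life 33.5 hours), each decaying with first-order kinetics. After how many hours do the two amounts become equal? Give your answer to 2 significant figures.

Set 24.2·(1/2)^(t/46.8) = 58.9·(1/2)^(t/33.5).
Taking log₂: log₂(24.2/58.9) = t·(1/46.8 − 1/33.5).
log₂(0.41087) = -1.2833; 1/46.8 − 1/33.5 = -0.0084832.
t = -1.2833 / -0.0084832 ≈ 151.27 hours.

150 hours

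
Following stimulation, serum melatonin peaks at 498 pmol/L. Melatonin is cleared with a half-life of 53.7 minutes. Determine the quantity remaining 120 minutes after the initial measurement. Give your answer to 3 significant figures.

106 pmol/L

Number of half-lives: n = 120/53.7 ≈ 2.2346.
Remaining = 498 × (1/2)^2.2346 = 498 × 0.21247 ≈ 105.81 pmol/L.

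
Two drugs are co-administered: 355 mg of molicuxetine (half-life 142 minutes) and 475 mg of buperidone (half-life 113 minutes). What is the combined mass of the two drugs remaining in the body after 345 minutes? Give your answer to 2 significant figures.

120 mg

molicuxetine: 355 × (1/2)^(345/142) = 355 × (1/2)^2.4296 ≈ 65.895 mg.
buperidone: 475 × (1/2)^(345/113) = 475 × (1/2)^3.0531 ≈ 57.229 mg.
Total = 65.895 + 57.229 ≈ 123.12 mg.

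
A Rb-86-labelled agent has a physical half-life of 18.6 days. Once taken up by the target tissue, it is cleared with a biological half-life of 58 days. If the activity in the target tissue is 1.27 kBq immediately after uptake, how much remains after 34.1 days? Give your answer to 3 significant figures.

0.237 kBq

1/t_eff = 1/t_phys + 1/t_biol = 1/18.6 + 1/58 = 0.071005 per day.
t_eff = 18.6 × 58 / (18.6 + 58) ≈ 14.084 days.
Remaining = 1.27 × (1/2)^(34.1/14.084) = 1.27 × (1/2)^2.4213 ≈ 0.2371 kBq.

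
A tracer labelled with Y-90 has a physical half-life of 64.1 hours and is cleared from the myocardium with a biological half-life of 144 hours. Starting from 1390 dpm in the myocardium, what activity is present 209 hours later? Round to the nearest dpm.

53 dpm

1/t_eff = 1/t_phys + 1/t_biol = 1/64.1 + 1/144 = 0.022545 per hour.
t_eff = 64.1 × 144 / (64.1 + 144) ≈ 44.356 hours.
Remaining = 1390 × (1/2)^(209/44.356) = 1390 × (1/2)^4.7119 ≈ 53.038 dpm.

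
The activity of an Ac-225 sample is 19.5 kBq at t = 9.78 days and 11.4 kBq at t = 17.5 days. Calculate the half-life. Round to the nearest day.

10 days

Over Δt = 17.5 − 9.78 = 7.72 days, the level fell by a factor of 19.5/11.4 ≈ 1.7105.
n = log₂(1.7105) ≈ 0.77444 half-lives, so t½ = 7.72/0.77444 ≈ 9.9685 days.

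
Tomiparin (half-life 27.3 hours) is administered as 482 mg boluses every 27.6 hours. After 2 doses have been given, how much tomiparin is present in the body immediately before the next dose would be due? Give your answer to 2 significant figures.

360 mg

The 2 doses were given 55.2, 27.6 hours ago.
Total = 482·(1/2)^(55.2/27.3) + 482·(1/2)^(27.6/27.3)
      = 118.68 + 239.17 ≈ 357.85 mg.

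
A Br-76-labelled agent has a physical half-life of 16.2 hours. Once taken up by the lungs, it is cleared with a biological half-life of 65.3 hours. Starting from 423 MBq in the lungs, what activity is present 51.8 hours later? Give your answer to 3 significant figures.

26.6 MBq

1/t_eff = 1/t_phys + 1/t_biol = 1/16.2 + 1/65.3 = 0.077042 per hour.
t_eff = 16.2 × 65.3 / (16.2 + 65.3) ≈ 12.98 hours.
Remaining = 423 × (1/2)^(51.8/12.98) = 423 × (1/2)^3.9908 ≈ 26.607 MBq.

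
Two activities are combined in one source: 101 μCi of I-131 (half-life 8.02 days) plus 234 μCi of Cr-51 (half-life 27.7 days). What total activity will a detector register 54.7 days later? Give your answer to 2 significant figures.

60 μCi

I-131: 101 × (1/2)^(54.7/8.02) = 101 × (1/2)^6.8204 ≈ 0.89364 μCi.
Cr-51: 234 × (1/2)^(54.7/27.7) = 234 × (1/2)^1.9747 ≈ 59.534 μCi.
Total = 0.89364 + 59.534 ≈ 60.427 μCi.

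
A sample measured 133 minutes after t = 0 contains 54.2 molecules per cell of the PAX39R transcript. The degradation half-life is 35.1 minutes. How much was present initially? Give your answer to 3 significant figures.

Number of half-lives elapsed: n = 133/35.1 ≈ 3.7892.
A₀ = A × 2^n = 54.2 × 2^3.7892 = 54.2 × 13.825 ≈ 749.3 molecules per cell.

749 molecules per cell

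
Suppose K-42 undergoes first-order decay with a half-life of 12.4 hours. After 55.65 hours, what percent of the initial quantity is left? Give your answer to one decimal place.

n = 55.65/12.4 ≈ 4.4879 half-lives.
Fraction remaining = (1/2)^4.4879 ≈ 0.044566, i.e. 4.4566%.

4.5%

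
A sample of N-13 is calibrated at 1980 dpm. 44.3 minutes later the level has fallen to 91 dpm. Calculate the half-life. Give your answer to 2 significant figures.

10 minutes

A/A₀ = 91/1980 ≈ 0.04596.
n = log₂(21.758) ≈ 4.4435 half-lives elapsed in 44.3 minutes.
t½ = 44.3/4.4435 ≈ 9.9696 minutes.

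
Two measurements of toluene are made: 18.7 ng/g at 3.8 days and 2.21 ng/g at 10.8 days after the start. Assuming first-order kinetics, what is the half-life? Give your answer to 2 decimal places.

Over Δt = 10.8 − 3.8 = 7 days, the level fell by a factor of 18.7/2.21 ≈ 8.4615.
n = log₂(8.4615) ≈ 3.0809 half-lives, so t½ = 7/3.0809 ≈ 2.272 days.

2.27 days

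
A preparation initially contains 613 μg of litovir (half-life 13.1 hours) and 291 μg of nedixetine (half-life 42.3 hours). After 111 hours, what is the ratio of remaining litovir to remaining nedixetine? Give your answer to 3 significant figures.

0.0365

litovir: 613 × (1/2)^(111/13.1) = 613 × (1/2)^8.4733 ≈ 1.7248 μg.
nedixetine: 291 × (1/2)^(111/42.3) = 291 × (1/2)^2.6241 ≈ 47.202 μg.
Ratio ≈ 1.7248 / 47.202 ≈ 0.036542.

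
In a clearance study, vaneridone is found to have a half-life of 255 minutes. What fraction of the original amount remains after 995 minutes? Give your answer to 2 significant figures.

n = 995/255 ≈ 3.902 half-lives.
Fraction remaining = (1/2)^3.902 ≈ 0.066895.

0.067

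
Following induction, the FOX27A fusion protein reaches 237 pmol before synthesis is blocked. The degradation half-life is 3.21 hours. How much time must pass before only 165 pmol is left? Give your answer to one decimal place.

1.7 hours

Fraction remaining = 165/237 ≈ 0.6962.
n = log₂(237/165) = ln(1.4364)/ln 2 ≈ 0.52242 half-lives.
t = n × t½ = 0.52242 × 3.21 ≈ 1.677 hours.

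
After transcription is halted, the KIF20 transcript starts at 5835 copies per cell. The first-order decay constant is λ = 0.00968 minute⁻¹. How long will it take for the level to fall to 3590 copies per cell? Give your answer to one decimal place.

t½ = ln 2 / λ = 0.69315 / 0.00968 ≈ 71.606 minutes.
Fraction remaining = 3590/5835 ≈ 0.61525.
n = log₂(5835/3590) = ln(1.6253)/ln 2 ≈ 0.70075 half-lives.
t = n × t½ = 0.70075 × 71.606 ≈ 50.178 minutes.

50.2 minutes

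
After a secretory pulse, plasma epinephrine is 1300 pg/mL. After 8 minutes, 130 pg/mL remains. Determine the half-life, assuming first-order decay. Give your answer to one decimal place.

2.4 minutes

A/A₀ = 130/1300 ≈ 0.1.
n = log₂(10) ≈ 3.3219 half-lives elapsed in 8 minutes.
t½ = 8/3.3219 ≈ 2.4082 minutes.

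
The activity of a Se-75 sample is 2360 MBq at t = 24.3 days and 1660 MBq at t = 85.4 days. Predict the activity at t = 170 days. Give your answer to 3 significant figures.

1020 MBq

Over Δt = 85.4 − 24.3 = 61.1 days, the level fell by a factor of 2360/1660 ≈ 1.4217.
n = log₂(1.4217) ≈ 0.5076 half-lives, so t½ = 61.1/0.5076 ≈ 120.37 days.
From t = 85.4 to t = 170: 1660 × (1/2)^((170−85.4)/120.37) ≈ 1019.8 MBq.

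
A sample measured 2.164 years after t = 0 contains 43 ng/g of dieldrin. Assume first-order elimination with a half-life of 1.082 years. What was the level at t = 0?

Number of half-lives elapsed: n = 2.164/1.082 ≈ 2.
A₀ = A × 2^n = 43 × 2^2 = 43 × 4 ≈ 172 ng/g.

172 ng/g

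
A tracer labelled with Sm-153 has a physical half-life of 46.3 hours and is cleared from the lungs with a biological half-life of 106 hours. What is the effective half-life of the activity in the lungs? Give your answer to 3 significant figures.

32.2 hours

1/t_eff = 1/t_phys + 1/t_biol = 1/46.3 + 1/106 = 0.031032 per hour.
t_eff = 46.3 × 106 / (46.3 + 106) ≈ 32.225 hours.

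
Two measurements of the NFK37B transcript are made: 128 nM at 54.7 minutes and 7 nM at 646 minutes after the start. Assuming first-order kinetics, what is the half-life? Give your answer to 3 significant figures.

141 minutes

Over Δt = 646 − 54.7 = 591.3 minutes, the level fell by a factor of 128/7 ≈ 18.286.
n = log₂(18.286) ≈ 4.1926 half-lives, so t½ = 591.3/4.1926 ≈ 141.03 minutes.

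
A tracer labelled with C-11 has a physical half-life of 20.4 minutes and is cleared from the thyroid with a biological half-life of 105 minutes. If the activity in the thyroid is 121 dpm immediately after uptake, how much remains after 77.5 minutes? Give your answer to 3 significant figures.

5.21 dpm

1/t_eff = 1/t_phys + 1/t_biol = 1/20.4 + 1/105 = 0.058543 per minute.
t_eff = 20.4 × 105 / (20.4 + 105) ≈ 17.081 minutes.
Remaining = 121 × (1/2)^(77.5/17.081) = 121 × (1/2)^4.5371 ≈ 5.2117 dpm.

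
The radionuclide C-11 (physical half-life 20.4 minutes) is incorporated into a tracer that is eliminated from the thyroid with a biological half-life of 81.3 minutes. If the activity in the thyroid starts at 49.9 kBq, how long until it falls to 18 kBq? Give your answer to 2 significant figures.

1/t_eff = 1/t_phys + 1/t_biol = 1/20.4 + 1/81.3 = 0.06132 per minute.
t_eff = 20.4 × 81.3 / (20.4 + 81.3) ≈ 16.308 minutes.
n = log₂(49.9/18) ≈ 1.471; t = 1.471 × 16.308 ≈ 23.99 minutes.

24 minutes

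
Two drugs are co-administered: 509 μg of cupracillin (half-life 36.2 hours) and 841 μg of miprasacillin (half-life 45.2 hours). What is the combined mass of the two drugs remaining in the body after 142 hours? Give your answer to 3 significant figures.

129 μg

cupracillin: 509 × (1/2)^(142/36.2) = 509 × (1/2)^3.9227 ≈ 33.565 μg.
miprasacillin: 841 × (1/2)^(142/45.2) = 841 × (1/2)^3.1416 ≈ 95.298 μg.
Total = 33.565 + 95.298 ≈ 128.86 μg.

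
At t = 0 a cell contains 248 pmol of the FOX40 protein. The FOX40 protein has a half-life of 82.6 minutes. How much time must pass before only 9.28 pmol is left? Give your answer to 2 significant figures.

Fraction remaining = 9.28/248 ≈ 0.037419.
n = log₂(248/9.28) = ln(26.724)/ln 2 ≈ 4.7401 half-lives.
t = n × t½ = 4.7401 × 82.6 ≈ 391.53 minutes.

390 minutes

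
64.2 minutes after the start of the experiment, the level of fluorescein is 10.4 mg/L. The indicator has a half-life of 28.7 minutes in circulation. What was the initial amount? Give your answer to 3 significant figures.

Number of half-lives elapsed: n = 64.2/28.7 ≈ 2.2369.
A₀ = A × 2^n = 10.4 × 2^2.2369 = 10.4 × 4.7139 ≈ 49.025 mg/L.

49.0 mg/L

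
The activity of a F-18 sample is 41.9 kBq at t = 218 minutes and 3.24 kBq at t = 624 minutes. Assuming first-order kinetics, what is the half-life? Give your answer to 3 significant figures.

110 minutes

Over Δt = 624 − 218 = 406 minutes, the level fell by a factor of 41.9/3.24 ≈ 12.932.
n = log₂(12.932) ≈ 3.6929 half-lives, so t½ = 406/3.6929 ≈ 109.94 minutes.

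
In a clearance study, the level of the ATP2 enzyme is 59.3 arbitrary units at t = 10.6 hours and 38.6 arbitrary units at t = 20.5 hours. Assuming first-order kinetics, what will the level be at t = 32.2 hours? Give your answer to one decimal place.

23.2 arbitrary units

Over Δt = 20.5 − 10.6 = 9.9 hours, the level fell by a factor of 59.3/38.6 ≈ 1.5363.
n = log₂(1.5363) ≈ 0.61943 half-lives, so t½ = 9.9/0.61943 ≈ 15.982 hours.
From t = 20.5 to t = 32.2: 38.6 × (1/2)^((32.2−20.5)/15.982) ≈ 23.239 arbitrary units.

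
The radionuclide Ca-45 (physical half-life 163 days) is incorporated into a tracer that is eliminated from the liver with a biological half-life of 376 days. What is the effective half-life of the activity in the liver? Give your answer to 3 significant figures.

114 days

1/t_eff = 1/t_phys + 1/t_biol = 1/163 + 1/376 = 0.0087945 per day.
t_eff = 163 × 376 / (163 + 376) ≈ 113.71 days.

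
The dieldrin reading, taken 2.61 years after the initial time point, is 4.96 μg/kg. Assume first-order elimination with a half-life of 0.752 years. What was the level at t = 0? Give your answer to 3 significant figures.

Number of half-lives elapsed: n = 2.61/0.752 ≈ 3.4707.
A₀ = A × 2^n = 4.96 × 2^3.4707 = 4.96 × 11.087 ≈ 54.99 μg/kg.

55.0 μg/kg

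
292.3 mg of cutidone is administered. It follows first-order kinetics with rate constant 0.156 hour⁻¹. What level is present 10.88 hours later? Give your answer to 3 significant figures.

53.5 mg

t½ = ln 2 / λ = 0.69315 / 0.156 ≈ 4.4433 hours.
Number of half-lives: n = 10.88/4.4433 ≈ 2.4487.
Remaining = 292.3 × (1/2)^2.4487 = 292.3 × 0.18318 ≈ 53.544 mg.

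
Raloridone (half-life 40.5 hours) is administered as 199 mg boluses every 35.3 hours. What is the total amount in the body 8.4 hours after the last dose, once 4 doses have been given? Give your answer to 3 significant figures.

346 mg

The 4 doses were given 114.3, 79, 43.7, 8.4 hours ago.
Total = 199·(1/2)^(114.3/40.5) + 199·(1/2)^(79/40.5) + 199·(1/2)^(43.7/40.5) + 199·(1/2)^(8.4/40.5)
      = 28.137 + 51.482 + 94.197 + 172.35 ≈ 346.17 mg.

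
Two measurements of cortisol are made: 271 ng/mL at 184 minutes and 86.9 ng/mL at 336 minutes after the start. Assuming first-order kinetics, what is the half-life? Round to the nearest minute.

Over Δt = 336 − 184 = 152 minutes, the level fell by a factor of 271/86.9 ≈ 3.1185.
n = log₂(3.1185) ≈ 1.6409 half-lives, so t½ = 152/1.6409 ≈ 92.634 minutes.

93 minutes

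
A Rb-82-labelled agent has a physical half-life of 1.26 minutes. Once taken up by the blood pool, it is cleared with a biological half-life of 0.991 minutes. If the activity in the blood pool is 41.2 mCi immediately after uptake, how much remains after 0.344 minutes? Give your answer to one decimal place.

1/t_eff = 1/t_phys + 1/t_biol = 1/1.26 + 1/0.991 = 1.8027 per minute.
t_eff = 1.26 × 0.991 / (1.26 + 0.991) ≈ 0.55471 minutes.
Remaining = 41.2 × (1/2)^(0.344/0.55471) = 41.2 × (1/2)^0.62014 ≈ 26.805 mCi.

26.8 mCi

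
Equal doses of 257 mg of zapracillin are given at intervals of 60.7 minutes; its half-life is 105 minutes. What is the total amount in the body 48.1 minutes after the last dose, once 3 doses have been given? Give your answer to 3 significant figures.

The 3 doses were given 169.5, 108.8, 48.1 minutes ago.
Total = 257·(1/2)^(169.5/105) + 257·(1/2)^(108.8/105) + 257·(1/2)^(48.1/105)
      = 83.943 + 125.32 + 187.08 ≈ 396.34 mg.

396 mg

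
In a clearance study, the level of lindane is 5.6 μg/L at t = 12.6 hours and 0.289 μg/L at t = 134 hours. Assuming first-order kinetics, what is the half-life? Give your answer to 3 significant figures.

Over Δt = 134 − 12.6 = 121.4 hours, the level fell by a factor of 5.6/0.289 ≈ 19.377.
n = log₂(19.377) ≈ 4.2763 half-lives, so t½ = 121.4/4.2763 ≈ 28.389 hours.

28.4 hours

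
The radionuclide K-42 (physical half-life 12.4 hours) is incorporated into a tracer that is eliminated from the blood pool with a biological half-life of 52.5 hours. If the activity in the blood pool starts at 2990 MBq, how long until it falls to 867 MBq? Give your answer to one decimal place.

17.9 hours

1/t_eff = 1/t_phys + 1/t_biol = 1/12.4 + 1/52.5 = 0.099693 per hour.
t_eff = 12.4 × 52.5 / (12.4 + 52.5) ≈ 10.031 hours.
n = log₂(2990/867) ≈ 1.786; t = 1.786 × 10.031 ≈ 17.915 hours.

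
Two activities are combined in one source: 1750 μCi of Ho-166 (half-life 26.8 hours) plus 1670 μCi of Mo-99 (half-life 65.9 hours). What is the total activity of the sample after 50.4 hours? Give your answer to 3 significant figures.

1460 μCi

Ho-166: 1750 × (1/2)^(50.4/26.8) = 1750 × (1/2)^1.8806 ≈ 475.25 μCi.
Mo-99: 1670 × (1/2)^(50.4/65.9) = 1670 × (1/2)^0.7648 ≈ 982.86 μCi.
Total = 475.25 + 982.86 ≈ 1458.1 μCi.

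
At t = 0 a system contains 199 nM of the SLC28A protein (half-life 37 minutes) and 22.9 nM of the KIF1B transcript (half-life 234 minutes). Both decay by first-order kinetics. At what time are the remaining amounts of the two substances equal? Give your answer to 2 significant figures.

Set 199·(1/2)^(t/37) = 22.9·(1/2)^(t/234).
Taking log₂: log₂(199/22.9) = t·(1/37 − 1/234).
log₂(8.69) = 3.1193; 1/37 − 1/234 = 0.022754.
t = 3.1193 / 0.022754 ≈ 137.09 minutes.

140 minutes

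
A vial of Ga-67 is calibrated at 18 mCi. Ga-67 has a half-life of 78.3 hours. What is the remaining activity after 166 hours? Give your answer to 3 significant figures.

4.14 mCi

Number of half-lives: n = 166/78.3 ≈ 2.1201.
Remaining = 18 × (1/2)^2.1201 = 18 × 0.23004 ≈ 4.1407 mCi.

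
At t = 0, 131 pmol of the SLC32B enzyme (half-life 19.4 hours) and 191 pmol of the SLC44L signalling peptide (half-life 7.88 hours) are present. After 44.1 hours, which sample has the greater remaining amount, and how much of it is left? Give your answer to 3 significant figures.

SLC32B enzyme, 27.1 pmol

SLC32B enzyme: 131 × (1/2)^2.2732 ≈ 27.1 pmol.
SLC44L signalling peptide: 191 × (1/2)^5.5964 ≈ 3.9476 pmol.
SLC32B enzyme has more remaining, at ≈ 27.1 pmol.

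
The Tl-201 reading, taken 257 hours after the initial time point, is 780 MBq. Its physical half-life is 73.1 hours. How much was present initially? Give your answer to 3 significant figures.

8920 MBq

Number of half-lives elapsed: n = 257/73.1 ≈ 3.5157.
A₀ = A × 2^n = 780 × 2^3.5157 = 780 × 11.438 ≈ 8921.4 MBq.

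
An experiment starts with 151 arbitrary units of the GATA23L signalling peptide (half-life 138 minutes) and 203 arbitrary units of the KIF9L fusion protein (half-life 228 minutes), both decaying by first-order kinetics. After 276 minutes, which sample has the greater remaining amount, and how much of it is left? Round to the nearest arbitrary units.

GATA23L signalling peptide: 151 × (1/2)^2 ≈ 37.75 arbitrary units.
KIF9L fusion protein: 203 × (1/2)^1.2105 ≈ 87.719 arbitrary units.
KIF9L fusion protein has more remaining, at ≈ 87.719 arbitrary units.

KIF9L fusion protein, 88 arbitrary units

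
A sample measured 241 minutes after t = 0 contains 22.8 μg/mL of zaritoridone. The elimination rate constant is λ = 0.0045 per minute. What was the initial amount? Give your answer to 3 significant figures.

t½ = ln 2 / λ = 0.69315 / 0.0045 ≈ 154.03 minutes.
Number of half-lives elapsed: n = 241/154.03 ≈ 1.5646.
A₀ = A × 2^n = 22.8 × 2^1.5646 = 22.8 × 2.958 ≈ 67.441 μg/mL.

67.4 μg/mL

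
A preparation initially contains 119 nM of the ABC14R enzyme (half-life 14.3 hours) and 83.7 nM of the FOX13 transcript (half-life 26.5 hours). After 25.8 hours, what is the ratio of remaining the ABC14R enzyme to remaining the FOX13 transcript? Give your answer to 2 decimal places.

0.80

ABC14R enzyme: 119 × (1/2)^(25.8/14.3) = 119 × (1/2)^1.8042 ≈ 34.075 nM.
FOX13 transcript: 83.7 × (1/2)^(25.8/26.5) = 83.7 × (1/2)^0.97358 ≈ 42.623 nM.
Ratio ≈ 34.075 / 42.623 ≈ 0.79943.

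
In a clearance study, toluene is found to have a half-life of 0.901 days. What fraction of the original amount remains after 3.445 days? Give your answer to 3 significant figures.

n = 3.445/0.901 ≈ 3.8235 half-lives.
Fraction remaining = (1/2)^3.8235 ≈ 0.070632.

0.0706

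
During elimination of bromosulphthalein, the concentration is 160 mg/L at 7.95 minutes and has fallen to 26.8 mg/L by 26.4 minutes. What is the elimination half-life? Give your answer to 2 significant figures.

Over Δt = 26.4 − 7.95 = 18.45 minutes, the level fell by a factor of 160/26.8 ≈ 5.9701.
n = log₂(5.9701) ≈ 2.5778 half-lives, so t½ = 18.45/2.5778 ≈ 7.1574 minutes.

7.2 minutes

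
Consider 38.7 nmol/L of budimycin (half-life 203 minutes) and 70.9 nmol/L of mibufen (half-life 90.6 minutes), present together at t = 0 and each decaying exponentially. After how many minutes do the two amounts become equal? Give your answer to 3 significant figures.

143 minutes

Set 38.7·(1/2)^(t/203) = 70.9·(1/2)^(t/90.6).
Taking log₂: log₂(38.7/70.9) = t·(1/203 − 1/90.6).
log₂(0.54584) = -0.87345; 1/203 − 1/90.6 = -0.0061114.
t = -0.87345 / -0.0061114 ≈ 142.92 minutes.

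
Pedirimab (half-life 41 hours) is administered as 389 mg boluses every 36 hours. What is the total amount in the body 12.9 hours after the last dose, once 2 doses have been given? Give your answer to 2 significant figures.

The 2 doses were given 48.9, 12.9 hours ago.
Total = 389·(1/2)^(48.9/41) + 389·(1/2)^(12.9/41)
      = 170.18 + 312.78 ≈ 482.96 mg.

480 mg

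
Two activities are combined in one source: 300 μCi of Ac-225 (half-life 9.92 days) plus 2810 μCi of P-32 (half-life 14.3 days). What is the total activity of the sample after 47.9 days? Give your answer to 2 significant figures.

Ac-225: 300 × (1/2)^(47.9/9.92) = 300 × (1/2)^4.8286 ≈ 10.557 μCi.
P-32: 2810 × (1/2)^(47.9/14.3) = 2810 × (1/2)^3.3497 ≈ 275.65 μCi.
Total = 10.557 + 275.65 ≈ 286.21 μCi.

290 μCi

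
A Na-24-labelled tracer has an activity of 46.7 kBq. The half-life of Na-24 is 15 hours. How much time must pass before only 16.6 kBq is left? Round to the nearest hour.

Fraction remaining = 16.6/46.7 ≈ 0.35546.
n = log₂(46.7/16.6) = ln(2.8133)/ln 2 ≈ 1.4922 half-lives.
t = n × t½ = 1.4922 × 15 ≈ 22.384 hours.

22 hours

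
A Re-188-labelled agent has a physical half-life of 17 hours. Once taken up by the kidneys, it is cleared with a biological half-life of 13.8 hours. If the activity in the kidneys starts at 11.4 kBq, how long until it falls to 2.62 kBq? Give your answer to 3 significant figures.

16.2 hours

1/t_eff = 1/t_phys + 1/t_biol = 1/17 + 1/13.8 = 0.13129 per hour.
t_eff = 17 × 13.8 / (17 + 13.8) ≈ 7.6169 hours.
n = log₂(11.4/2.62) ≈ 2.1214; t = 2.1214 × 7.6169 ≈ 16.158 hours.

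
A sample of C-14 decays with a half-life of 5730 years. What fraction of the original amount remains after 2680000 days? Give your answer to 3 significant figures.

2680000 days = 7342.47 years.
n = 7342.47/5730 ≈ 1.2814 half-lives.
Fraction remaining = (1/2)^1.2814 ≈ 0.41139.

0.411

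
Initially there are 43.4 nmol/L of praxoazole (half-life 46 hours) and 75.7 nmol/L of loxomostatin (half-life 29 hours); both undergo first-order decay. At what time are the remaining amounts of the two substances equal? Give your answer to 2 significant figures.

63 hours

Set 43.4·(1/2)^(t/46) = 75.7·(1/2)^(t/29).
Taking log₂: log₂(43.4/75.7) = t·(1/46 − 1/29).
log₂(0.57332) = -0.8026; 1/46 − 1/29 = -0.012744.
t = -0.8026 / -0.012744 ≈ 62.98 hours.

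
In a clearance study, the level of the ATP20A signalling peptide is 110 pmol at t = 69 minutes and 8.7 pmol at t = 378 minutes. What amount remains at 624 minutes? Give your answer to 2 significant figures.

1.2 pmol

Over Δt = 378 − 69 = 309 minutes, the level fell by a factor of 110/8.7 ≈ 12.644.
n = log₂(12.644) ≈ 3.6603 half-lives, so t½ = 309/3.6603 ≈ 84.418 minutes.
From t = 378 to t = 624: 8.7 × (1/2)^((624−378)/84.418) ≈ 1.1542 pmol.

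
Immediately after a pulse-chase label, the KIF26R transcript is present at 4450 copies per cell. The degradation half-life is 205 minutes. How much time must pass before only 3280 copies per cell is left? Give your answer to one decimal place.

90.2 minutes

Fraction remaining = 3280/4450 ≈ 0.73708.
n = log₂(4450/3280) = ln(1.3567)/ln 2 ≈ 0.44011 half-lives.
t = n × t½ = 0.44011 × 205 ≈ 90.222 minutes.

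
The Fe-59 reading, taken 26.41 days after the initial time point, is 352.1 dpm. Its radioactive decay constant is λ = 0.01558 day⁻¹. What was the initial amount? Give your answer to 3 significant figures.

531 dpm

t½ = ln 2 / λ = 0.69315 / 0.01558 ≈ 44.49 days.
Number of half-lives elapsed: n = 26.41/44.49 ≈ 0.59362.
A₀ = A × 2^n = 352.1 × 2^0.59362 = 352.1 × 1.509 ≈ 531.33 dpm.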